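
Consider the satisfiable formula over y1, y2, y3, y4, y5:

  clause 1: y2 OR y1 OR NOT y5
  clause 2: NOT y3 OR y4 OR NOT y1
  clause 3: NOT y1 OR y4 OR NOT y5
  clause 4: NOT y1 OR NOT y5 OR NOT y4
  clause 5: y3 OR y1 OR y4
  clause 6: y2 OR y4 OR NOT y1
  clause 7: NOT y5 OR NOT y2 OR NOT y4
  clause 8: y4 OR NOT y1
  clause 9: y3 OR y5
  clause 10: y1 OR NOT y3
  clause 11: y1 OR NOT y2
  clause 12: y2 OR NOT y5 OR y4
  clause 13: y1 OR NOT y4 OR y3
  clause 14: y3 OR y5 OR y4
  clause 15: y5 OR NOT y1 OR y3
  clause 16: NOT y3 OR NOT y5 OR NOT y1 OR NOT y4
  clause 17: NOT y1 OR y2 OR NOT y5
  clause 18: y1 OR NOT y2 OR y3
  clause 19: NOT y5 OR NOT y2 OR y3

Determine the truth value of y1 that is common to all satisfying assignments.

Suppose y1 = false.
Unit clause (NOT y3) forces y3 = false.
Unit clause (y4) forces y4 = true.
But (NOT y4) is also a unit clause — contradiction.
So every satisfying assignment has y1 = True.

True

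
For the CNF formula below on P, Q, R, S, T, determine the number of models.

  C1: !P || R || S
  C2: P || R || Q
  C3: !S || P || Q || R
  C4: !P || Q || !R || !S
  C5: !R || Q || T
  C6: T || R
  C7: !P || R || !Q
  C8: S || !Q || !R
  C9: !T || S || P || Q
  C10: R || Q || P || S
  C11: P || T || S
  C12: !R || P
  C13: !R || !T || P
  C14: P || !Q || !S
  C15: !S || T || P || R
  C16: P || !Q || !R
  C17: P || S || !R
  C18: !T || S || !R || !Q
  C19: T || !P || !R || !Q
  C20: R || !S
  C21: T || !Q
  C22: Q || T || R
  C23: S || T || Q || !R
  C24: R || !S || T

3

There are 2^5 = 32 truth assignments over (P, Q, R, S, T).
Split on P. With P = true, the clauses containing P are satisfied and !P drops from the rest; 2 of the 2^4 = 16 assignments to the other variables satisfy what remains.
With P = false, by the same count on the reduced clause set, 1 assignment works.
(One model: P=F, Q=T, R=F, S=F, T=T.)
Total: 2 + 1 = 3.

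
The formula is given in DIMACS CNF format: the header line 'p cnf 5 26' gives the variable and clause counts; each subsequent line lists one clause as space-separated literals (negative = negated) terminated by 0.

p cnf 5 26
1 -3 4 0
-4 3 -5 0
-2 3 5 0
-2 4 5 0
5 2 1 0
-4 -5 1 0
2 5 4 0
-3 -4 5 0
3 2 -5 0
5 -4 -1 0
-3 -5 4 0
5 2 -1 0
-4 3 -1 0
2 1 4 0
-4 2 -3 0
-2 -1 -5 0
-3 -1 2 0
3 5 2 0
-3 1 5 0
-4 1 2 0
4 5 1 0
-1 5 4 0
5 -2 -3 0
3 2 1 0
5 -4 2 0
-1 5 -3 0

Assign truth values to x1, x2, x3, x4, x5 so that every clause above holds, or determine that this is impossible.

x1 ↦ False, x2 ↦ True, x3 ↦ False, x4 ↦ False, x5 ↦ True

Branch on x1: set x1 = False.
Branch on x3: set x3 = False.
Unit clause (x2) forces x2 = True.
Unit clause (x5) forces x5 = True.
Unit clause (¬x4) forces x4 = False.
This assignment satisfies each clause.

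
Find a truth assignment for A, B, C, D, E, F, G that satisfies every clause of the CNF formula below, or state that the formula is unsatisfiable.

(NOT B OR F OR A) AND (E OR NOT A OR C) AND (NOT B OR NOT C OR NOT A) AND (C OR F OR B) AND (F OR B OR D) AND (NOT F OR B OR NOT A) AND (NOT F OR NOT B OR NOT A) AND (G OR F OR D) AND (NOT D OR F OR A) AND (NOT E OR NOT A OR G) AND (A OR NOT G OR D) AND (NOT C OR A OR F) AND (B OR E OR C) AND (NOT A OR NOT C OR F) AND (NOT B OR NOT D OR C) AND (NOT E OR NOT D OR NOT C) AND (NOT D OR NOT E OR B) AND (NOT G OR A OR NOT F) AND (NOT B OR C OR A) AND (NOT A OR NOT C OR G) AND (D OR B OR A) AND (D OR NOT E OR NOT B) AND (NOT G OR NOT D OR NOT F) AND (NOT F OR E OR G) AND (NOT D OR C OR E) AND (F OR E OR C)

Case B = false:
Case C = true:
Case F = true:
The clause (NOT A) is unit, so A = false.
The clause (NOT G) is unit, so G = false.
The clause (D) is unit, so D = true.
The clause (NOT E) is unit, so E = false.
That conflicts with the unit clause (E).
So F must be the other value — set F = false.
The clause (D) is unit, so D = true.
The clause (A) is unit, so A = true.
That conflicts with the unit clause (NOT A).
Both values of F lead to a conflict.
So C must be the other value — set C = false.
The clause (F) is unit, so F = true.
The clause (NOT A) is unit, so A = false.
The clause (E) is unit, so E = true.
The clause (NOT D) is unit, so D = false.
That conflicts with the unit clause (D).
Both values of C lead to a conflict.
So B must be the other value — set B = true.
Case F = true:
The clause (NOT A) is unit, so A = false.
The clause (NOT G) is unit, so G = false.
The clause (C) is unit, so C = true.
The clause (E) is unit, so E = true.
The clause (NOT D) is unit, so D = false.
That conflicts with the unit clause (D).
So F must be the other value — set F = false.
The clause (A) is unit, so A = true.
The clause (NOT C) is unit, so C = false.
The clause (E) is unit, so E = true.
The clause (G) is unit, so G = true.
The clause (NOT D) is unit, so D = false.
That conflicts with the unit clause (D).
Both values of F lead to a conflict.
Both values of B lead to a conflict.

UNSATISFIABLE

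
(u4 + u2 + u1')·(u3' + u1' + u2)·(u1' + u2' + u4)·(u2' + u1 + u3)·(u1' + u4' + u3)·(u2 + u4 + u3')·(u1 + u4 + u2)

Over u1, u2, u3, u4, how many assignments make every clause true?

5

There are 2^4 = 16 truth assignments over (u1, u2, u3, u4).
Check each against the 7 clauses (columns in the order u1, u2, u3, u4):
  F F F F  ✗ fails (u1 + u4 + u2)
  F F F T  ✓ satisfies all
  F F T F  ✗ fails (u2 + u4 + u3')
  F F T T  ✓ satisfies all
  F T F F  ✗ fails (u2' + u1 + u3)
  F T F T  ✗ fails (u2' + u1 + u3)
  F T T F  ✓ satisfies all
  F T T T  ✓ satisfies all
  T F F F  ✗ fails (u4 + u2 + u1')
  T F F T  ✗ fails (u1' + u4' + u3)
  T F T F  ✗ fails (u4 + u2 + u1')
  T F T T  ✗ fails (u3' + u1' + u2)
  T T F F  ✗ fails (u1' + u2' + u4)
  T T F T  ✗ fails (u1' + u4' + u3)
  T T T F  ✗ fails (u1' + u2' + u4)
  T T T T  ✓ satisfies all
5 of the 16 rows are models.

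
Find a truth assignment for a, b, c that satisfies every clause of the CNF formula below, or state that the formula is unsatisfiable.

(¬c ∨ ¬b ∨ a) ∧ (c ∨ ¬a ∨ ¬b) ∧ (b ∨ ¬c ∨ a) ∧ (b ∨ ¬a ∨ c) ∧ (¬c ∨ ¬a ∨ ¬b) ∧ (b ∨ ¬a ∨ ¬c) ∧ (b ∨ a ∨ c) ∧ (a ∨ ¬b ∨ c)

UNSATISFIABLE

Case c = False:
Case a = False:
The clause (b) is unit, so b = True.
Now (¬b) is unsatisfied and unit — conflict.
So a must be the other value — set a = True.
The clause (¬b) is unit, so b = False.
Now (b) is unsatisfied and unit — conflict.
Either choice for a ends in contradiction.
So c must be the other value — set c = True.
Case b = False:
The clause (a) is unit, so a = True.
Now (¬a) is unsatisfied and unit — conflict.
So b must be the other value — set b = True.
The clause (a) is unit, so a = True.
Now (¬a) is unsatisfied and unit — conflict.
Either choice for b ends in contradiction.
Either choice for c ends in contradiction.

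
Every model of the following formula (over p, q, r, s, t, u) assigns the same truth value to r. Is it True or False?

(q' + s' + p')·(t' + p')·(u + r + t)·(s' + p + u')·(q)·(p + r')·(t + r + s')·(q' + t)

Suppose r = 1.
The clause (q) is unit, so q = 1.
The clause (p) is unit, so p = 1.
The clause (s') is unit, so s = 0.
The clause (t') is unit, so t = 0.
That conflicts with the unit clause (t).
So every satisfying assignment has r = False.

False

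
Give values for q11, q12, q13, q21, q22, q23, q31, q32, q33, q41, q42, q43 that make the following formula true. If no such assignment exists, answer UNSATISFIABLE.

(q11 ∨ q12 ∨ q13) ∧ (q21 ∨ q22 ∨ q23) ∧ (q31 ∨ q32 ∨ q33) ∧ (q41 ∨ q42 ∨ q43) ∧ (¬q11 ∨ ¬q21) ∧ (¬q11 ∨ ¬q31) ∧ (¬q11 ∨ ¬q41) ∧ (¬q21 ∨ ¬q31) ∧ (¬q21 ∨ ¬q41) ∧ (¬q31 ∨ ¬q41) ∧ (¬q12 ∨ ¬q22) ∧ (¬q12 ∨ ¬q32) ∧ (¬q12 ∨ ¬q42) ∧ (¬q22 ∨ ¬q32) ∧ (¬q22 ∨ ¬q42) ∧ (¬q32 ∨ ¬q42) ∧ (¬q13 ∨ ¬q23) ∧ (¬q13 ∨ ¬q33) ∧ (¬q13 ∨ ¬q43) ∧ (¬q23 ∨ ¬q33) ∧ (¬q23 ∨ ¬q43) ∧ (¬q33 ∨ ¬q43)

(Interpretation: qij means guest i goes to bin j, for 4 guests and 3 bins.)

UNSATISFIABLE

Branch on q11: set q11 = False.
Branch on q12: set q12 = True.
The clause (¬q22) is unit, so q22 = False.
The clause (¬q32) is unit, so q32 = False.
The clause (¬q42) is unit, so q42 = False.
Branch on q21: set q21 = True.
The clause (¬q31) is unit, so q31 = False.
The clause (q33) is unit, so q33 = True.
The clause (¬q41) is unit, so q41 = False.
The clause (q43) is unit, so q43 = True.
Now (¬q43) is unsatisfied and unit — conflict.
Undo q21 and try q21 = False.
The clause (q23) is unit, so q23 = True.
The clause (¬q13) is unit, so q13 = False.
The clause (¬q33) is unit, so q33 = False.
The clause (q31) is unit, so q31 = True.
The clause (¬q41) is unit, so q41 = False.
The clause (q43) is unit, so q43 = True.
Now (¬q43) is unsatisfied and unit — conflict.
Either choice for q21 ends in contradiction.
Undo q12 and try q12 = False.
The clause (q13) is unit, so q13 = True.
The clause (¬q23) is unit, so q23 = False.
The clause (¬q33) is unit, so q33 = False.
The clause (¬q43) is unit, so q43 = False.
Branch on q21: set q21 = True.
The clause (¬q31) is unit, so q31 = False.
The clause (q32) is unit, so q32 = True.
The clause (¬q41) is unit, so q41 = False.
The clause (q42) is unit, so q42 = True.
Now (¬q42) is unsatisfied and unit — conflict.
Undo q21 and try q21 = False.
The clause (q22) is unit, so q22 = True.
The clause (¬q32) is unit, so q32 = False.
The clause (q31) is unit, so q31 = True.
The clause (¬q41) is unit, so q41 = False.
The clause (q42) is unit, so q42 = True.
Now (¬q42) is unsatisfied and unit — conflict.
Either choice for q21 ends in contradiction.
Either choice for q12 ends in contradiction.
Undo q11 and try q11 = True.
The clause (¬q21) is unit, so q21 = False.
The clause (¬q31) is unit, so q31 = False.
The clause (¬q41) is unit, so q41 = False.
Branch on q22: set q22 = True.
The clause (¬q12) is unit, so q12 = False.
The clause (¬q32) is unit, so q32 = False.
The clause (q33) is unit, so q33 = True.
The clause (¬q42) is unit, so q42 = False.
The clause (q43) is unit, so q43 = True.
Now (¬q43) is unsatisfied and unit — conflict.
Undo q22 and try q22 = False.
The clause (q23) is unit, so q23 = True.
The clause (¬q13) is unit, so q13 = False.
The clause (¬q33) is unit, so q33 = False.
The clause (q32) is unit, so q32 = True.
The clause (¬q12) is unit, so q12 = False.
The clause (¬q42) is unit, so q42 = False.
The clause (q43) is unit, so q43 = True.
Now (¬q43) is unsatisfied and unit — conflict.
Either choice for q22 ends in contradiction.
Either choice for q11 ends in contradiction.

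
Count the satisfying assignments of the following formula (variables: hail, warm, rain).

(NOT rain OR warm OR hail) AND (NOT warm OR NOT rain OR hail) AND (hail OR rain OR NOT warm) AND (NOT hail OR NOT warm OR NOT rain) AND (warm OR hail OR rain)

3

There are 2^3 = 8 truth assignments over (hail, warm, rain).
Check each against the 5 clauses (columns in the order hail, warm, rain):
  F F F  ✗ fails (warm OR hail OR rain)
  F F T  ✗ fails (NOT rain OR warm OR hail)
  F T F  ✗ fails (hail OR rain OR NOT warm)
  F T T  ✗ fails (NOT warm OR NOT rain OR hail)
  T F F  ✓ satisfies all
  T F T  ✓ satisfies all
  T T F  ✓ satisfies all
  T T T  ✗ fails (NOT hail OR NOT warm OR NOT rain)
3 of the 8 rows are models.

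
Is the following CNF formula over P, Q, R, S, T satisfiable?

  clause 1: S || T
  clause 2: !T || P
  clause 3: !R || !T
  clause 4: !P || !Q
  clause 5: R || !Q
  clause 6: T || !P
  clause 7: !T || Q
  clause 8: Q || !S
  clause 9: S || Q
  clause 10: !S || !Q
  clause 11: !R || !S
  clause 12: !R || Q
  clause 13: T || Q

Case S = true:
(Q) alone gives Q = true.
Now (!Q) is unsatisfied and unit — conflict.
Undo S and try S = false.
(T) alone gives T = true.
(P) alone gives P = true.
(!R) alone gives R = false.
(!Q) alone gives Q = false.
Now (Q) is unsatisfied and unit — conflict.
Neither S = true nor S = false works.
No assignment satisfies every clause.

Unsatisfiable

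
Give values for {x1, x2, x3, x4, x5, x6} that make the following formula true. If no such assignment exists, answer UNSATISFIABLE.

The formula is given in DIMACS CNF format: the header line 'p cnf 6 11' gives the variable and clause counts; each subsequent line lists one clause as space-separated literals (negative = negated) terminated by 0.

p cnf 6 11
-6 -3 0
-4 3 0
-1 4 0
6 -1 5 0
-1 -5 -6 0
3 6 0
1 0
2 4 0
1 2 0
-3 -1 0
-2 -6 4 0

UNSATISFIABLE

The clause (x1) is unit, so x1 = True.
The clause (x4) is unit, so x4 = True.
The clause (x3) is unit, so x3 = True.
But (¬x3) is also a unit clause — contradiction.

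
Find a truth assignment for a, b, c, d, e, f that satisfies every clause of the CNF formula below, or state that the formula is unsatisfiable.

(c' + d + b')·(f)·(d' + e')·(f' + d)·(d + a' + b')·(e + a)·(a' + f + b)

Unit clause (f) forces f = 1.
Unit clause (d) forces d = 1.
Unit clause (e') forces e = 0.
Unit clause (a) forces a = 1.
Every clause is now satisfied; b, c are unconstrained.

a ↦ 1,  b ↦ 1,  c ↦ 1,  d ↦ 1,  e ↦ 0,  f ↦ 1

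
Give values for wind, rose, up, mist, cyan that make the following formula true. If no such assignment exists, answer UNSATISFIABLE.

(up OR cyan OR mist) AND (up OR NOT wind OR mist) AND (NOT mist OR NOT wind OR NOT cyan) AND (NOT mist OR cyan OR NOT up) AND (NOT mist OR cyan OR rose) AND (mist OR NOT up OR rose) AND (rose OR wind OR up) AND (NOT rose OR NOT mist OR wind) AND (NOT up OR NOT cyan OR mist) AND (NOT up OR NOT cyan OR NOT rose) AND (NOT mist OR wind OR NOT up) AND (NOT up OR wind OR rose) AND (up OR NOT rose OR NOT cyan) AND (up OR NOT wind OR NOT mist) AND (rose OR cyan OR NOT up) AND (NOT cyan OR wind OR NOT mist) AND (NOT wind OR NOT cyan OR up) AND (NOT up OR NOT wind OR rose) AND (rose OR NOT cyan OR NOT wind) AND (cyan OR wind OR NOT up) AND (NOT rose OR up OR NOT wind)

wind: true, rose: true, up: true, mist: false, cyan: false

Suppose up = true.
Suppose mist = false.
(rose) alone gives rose = true.
(NOT cyan) alone gives cyan = false.
(wind) alone gives wind = true.
This assignment satisfies each clause.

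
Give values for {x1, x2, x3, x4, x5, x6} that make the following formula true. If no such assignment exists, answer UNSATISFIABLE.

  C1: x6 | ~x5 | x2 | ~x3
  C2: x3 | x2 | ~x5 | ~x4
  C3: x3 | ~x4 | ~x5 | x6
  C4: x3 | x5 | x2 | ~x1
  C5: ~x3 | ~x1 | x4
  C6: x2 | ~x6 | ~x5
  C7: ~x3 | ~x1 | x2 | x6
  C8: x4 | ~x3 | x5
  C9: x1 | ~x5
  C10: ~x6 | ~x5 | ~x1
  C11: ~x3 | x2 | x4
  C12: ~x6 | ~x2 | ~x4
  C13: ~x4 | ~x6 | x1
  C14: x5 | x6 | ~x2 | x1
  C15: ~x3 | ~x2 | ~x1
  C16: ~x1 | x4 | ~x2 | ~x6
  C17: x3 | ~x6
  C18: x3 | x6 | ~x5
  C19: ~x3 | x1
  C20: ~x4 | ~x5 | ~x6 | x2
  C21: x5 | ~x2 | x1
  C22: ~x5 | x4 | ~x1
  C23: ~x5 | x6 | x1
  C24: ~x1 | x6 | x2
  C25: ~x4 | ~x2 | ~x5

x1 ↦ 1; x2 ↦ 1; x3 ↦ 0; x4 ↦ 1; x5 ↦ 0; x6 ↦ 0

Branch on x1: set x1 = 1.
Branch on x3: set x3 = 0.
From the singleton clause (~x6), x6 = 0.
From the singleton clause (~x5), x5 = 0.
From the singleton clause (x2), x2 = 1.
Every clause is now satisfied; x4 is unconstrained.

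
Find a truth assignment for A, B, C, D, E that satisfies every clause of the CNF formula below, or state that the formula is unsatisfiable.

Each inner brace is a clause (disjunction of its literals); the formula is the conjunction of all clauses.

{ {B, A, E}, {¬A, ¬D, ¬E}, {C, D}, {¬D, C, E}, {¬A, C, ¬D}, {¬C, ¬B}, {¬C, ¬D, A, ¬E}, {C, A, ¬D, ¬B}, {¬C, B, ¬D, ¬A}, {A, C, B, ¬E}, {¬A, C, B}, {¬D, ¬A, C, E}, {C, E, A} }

Try C = True.
The clause (¬B) is unit, so B = False.
Try A = True.
The clause (¬D) is unit, so D = False.
Every clause is now satisfied; E is unconstrained.

A=True, B=False, C=True, D=False, E=False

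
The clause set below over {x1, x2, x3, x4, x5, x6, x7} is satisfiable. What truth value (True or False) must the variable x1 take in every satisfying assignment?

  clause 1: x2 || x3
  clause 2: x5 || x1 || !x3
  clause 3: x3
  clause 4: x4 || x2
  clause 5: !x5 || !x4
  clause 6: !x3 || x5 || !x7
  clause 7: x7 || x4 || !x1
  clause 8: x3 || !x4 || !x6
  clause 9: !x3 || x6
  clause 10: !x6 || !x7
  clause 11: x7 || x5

False

Suppose x1 = true.
From the singleton clause (x3), x3 = true.
From the singleton clause (x6), x6 = true.
From the singleton clause (!x7), x7 = false.
From the singleton clause (x4), x4 = true.
From the singleton clause (!x5), x5 = false.
That conflicts with the unit clause (x5).
So every satisfying assignment has x1 = False.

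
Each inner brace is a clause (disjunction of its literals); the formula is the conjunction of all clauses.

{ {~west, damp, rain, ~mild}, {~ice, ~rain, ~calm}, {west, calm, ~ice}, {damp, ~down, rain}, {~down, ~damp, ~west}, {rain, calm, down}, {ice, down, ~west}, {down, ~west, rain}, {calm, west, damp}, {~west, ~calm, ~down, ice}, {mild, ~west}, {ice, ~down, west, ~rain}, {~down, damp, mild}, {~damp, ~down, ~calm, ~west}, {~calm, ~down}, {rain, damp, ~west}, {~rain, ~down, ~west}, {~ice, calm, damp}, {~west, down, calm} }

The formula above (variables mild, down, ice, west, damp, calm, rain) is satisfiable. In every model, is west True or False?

False

Suppose west = 1.
From the singleton clause (mild), mild = 1.
Suppose damp = 1.
From the singleton clause (~down), down = 0.
From the singleton clause (ice), ice = 1.
From the singleton clause (rain), rain = 1.
From the singleton clause (~calm), calm = 0.
Now (calm) is unsatisfied and unit — conflict.
That branch fails; take damp = 0 instead.
From the singleton clause (rain), rain = 1.
From the singleton clause (~down), down = 0.
From the singleton clause (ice), ice = 1.
From the singleton clause (~calm), calm = 0.
Now (calm) is unsatisfied and unit — conflict.
Neither damp = 1 nor damp = 0 works.
So every satisfying assignment has west = False.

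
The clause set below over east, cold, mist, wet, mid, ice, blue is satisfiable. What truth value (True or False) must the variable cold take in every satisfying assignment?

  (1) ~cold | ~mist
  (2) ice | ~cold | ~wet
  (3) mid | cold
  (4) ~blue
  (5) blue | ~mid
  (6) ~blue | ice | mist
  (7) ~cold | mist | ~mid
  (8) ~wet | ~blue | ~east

Suppose cold = 0.
Unit clause (mid) forces mid = 1.
Unit clause (~blue) forces blue = 0.
Now (blue) is unsatisfied and unit — conflict.
So every satisfying assignment has cold = True.

True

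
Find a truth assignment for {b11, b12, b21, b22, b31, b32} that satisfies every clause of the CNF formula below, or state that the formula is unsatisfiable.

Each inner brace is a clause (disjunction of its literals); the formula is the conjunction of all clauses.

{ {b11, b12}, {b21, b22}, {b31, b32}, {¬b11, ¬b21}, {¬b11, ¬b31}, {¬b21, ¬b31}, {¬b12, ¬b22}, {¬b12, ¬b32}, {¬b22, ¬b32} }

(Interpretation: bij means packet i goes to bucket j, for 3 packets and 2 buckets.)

UNSATISFIABLE

Try b11 = True.
Unit clause (¬b21) forces b21 = False.
Unit clause (b22) forces b22 = True.
Unit clause (¬b31) forces b31 = False.
Unit clause (b32) forces b32 = True.
That conflicts with the unit clause (¬b32).
Backtrack on b11: now try b11 = False.
Unit clause (b12) forces b12 = True.
Unit clause (¬b22) forces b22 = False.
Unit clause (b21) forces b21 = True.
Unit clause (¬b31) forces b31 = False.
Unit clause (b32) forces b32 = True.
That conflicts with the unit clause (¬b32).
Neither b11 = True nor b11 = False works.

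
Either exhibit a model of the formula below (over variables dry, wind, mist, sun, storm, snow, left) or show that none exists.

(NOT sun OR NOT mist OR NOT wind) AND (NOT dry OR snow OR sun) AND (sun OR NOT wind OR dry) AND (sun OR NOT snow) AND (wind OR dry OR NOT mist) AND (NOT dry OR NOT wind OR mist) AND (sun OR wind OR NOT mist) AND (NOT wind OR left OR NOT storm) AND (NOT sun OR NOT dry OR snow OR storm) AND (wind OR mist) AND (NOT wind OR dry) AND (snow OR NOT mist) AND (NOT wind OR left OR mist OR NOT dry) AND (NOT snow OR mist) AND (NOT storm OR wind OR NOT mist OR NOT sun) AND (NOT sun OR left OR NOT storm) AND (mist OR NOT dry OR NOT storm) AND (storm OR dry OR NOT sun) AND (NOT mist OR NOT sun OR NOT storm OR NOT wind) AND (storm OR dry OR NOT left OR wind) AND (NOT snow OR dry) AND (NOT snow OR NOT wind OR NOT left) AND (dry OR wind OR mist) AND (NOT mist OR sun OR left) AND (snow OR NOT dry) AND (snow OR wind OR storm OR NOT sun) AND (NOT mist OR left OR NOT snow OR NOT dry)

Branch on sun: set sun = true.
Branch on mist: set mist = true.
Unit clause (NOT wind) forces wind = false.
Unit clause (dry) forces dry = true.
Unit clause (snow) forces snow = true.
Unit clause (NOT storm) forces storm = false.
Unit clause (left) forces left = true.
Every clause now holds.

dry: true, wind: false, mist: true, sun: true, storm: false, snow: true, left: true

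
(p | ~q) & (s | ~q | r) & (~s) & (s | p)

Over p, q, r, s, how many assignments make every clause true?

There are 2^4 = 16 truth assignments over (p, q, r, s).
Check each against the 4 clauses (columns in the order p, q, r, s):
  F F F F  ✗ fails (s | p)
  F F F T  ✗ fails (~s)
  F F T F  ✗ fails (s | p)
  F F T T  ✗ fails (~s)
  F T F F  ✗ fails (p | ~q)
  F T F T  ✗ fails (p | ~q)
  F T T F  ✗ fails (p | ~q)
  F T T T  ✗ fails (p | ~q)
  T F F F  ✓ satisfies all
  T F F T  ✗ fails (~s)
  T F T F  ✓ satisfies all
  T F T T  ✗ fails (~s)
  T T F F  ✗ fails (s | ~q | r)
  T T F T  ✗ fails (~s)
  T T T F  ✓ satisfies all
  T T T T  ✗ fails (~s)
3 of the 16 rows are models.

3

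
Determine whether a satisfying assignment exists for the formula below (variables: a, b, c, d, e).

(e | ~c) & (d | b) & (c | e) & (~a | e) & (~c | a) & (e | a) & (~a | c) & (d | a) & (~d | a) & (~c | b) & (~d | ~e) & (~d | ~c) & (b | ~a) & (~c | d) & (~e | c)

No

Suppose e = 1.
From the singleton clause (~d), d = 0.
From the singleton clause (b), b = 1.
From the singleton clause (a), a = 1.
From the singleton clause (c), c = 1.
But (~c) is also a unit clause — contradiction.
That branch fails; take e = 0 instead.
From the singleton clause (~c), c = 0.
But (c) is also a unit clause — contradiction.
Both values of e lead to a conflict.
No assignment satisfies every clause.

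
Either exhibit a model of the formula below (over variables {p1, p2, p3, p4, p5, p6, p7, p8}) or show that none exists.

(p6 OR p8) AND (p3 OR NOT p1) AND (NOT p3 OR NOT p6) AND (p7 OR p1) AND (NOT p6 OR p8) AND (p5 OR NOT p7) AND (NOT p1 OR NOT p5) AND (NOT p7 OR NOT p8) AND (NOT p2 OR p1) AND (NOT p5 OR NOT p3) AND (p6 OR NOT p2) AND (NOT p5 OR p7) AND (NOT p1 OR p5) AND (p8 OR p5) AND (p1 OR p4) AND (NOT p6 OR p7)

UNSATISFIABLE

Case p6 = true:
From the singleton clause (NOT p3), p3 = false.
From the singleton clause (NOT p1), p1 = false.
From the singleton clause (p7), p7 = true.
From the singleton clause (p8), p8 = true.
That conflicts with the unit clause (NOT p8).
That branch fails; take p6 = false instead.
From the singleton clause (p8), p8 = true.
From the singleton clause (NOT p7), p7 = false.
From the singleton clause (p1), p1 = true.
From the singleton clause (p3), p3 = true.
From the singleton clause (NOT p5), p5 = false.
That conflicts with the unit clause (p5).
Either choice for p6 ends in contradiction.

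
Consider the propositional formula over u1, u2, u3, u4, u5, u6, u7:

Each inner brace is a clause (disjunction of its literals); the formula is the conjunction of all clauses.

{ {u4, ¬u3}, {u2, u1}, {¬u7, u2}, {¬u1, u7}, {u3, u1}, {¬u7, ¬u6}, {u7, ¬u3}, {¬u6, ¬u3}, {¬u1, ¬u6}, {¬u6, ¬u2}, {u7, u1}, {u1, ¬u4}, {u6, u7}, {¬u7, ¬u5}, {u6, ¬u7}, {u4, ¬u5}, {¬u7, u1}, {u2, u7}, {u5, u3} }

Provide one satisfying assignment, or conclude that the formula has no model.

UNSATISFIABLE

Branch on u4: set u4 = True.
Unit clause (u1) forces u1 = True.
Unit clause (u7) forces u7 = True.
Unit clause (u2) forces u2 = True.
Unit clause (¬u6) forces u6 = False.
But (u6) is also a unit clause — contradiction.
So u4 must be the other value — set u4 = False.
Unit clause (¬u3) forces u3 = False.
Unit clause (u1) forces u1 = True.
Unit clause (u7) forces u7 = True.
Unit clause (u2) forces u2 = True.
Unit clause (¬u6) forces u6 = False.
But (u6) is also a unit clause — contradiction.
Neither u4 = True nor u4 = False works.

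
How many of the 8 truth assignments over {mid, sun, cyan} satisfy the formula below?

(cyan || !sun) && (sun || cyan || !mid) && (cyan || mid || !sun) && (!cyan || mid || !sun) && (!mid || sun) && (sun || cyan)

2

There are 2^3 = 8 truth assignments over (mid, sun, cyan).
Split on mid. With mid = true, the clauses containing mid are satisfied and !mid drops from the rest; 1 of the 2^2 = 4 assignments to the other variables satisfy what remains.
With mid = false, by the same count on the reduced clause set, 1 assignment works.
(One model: mid=F, sun=F, cyan=T.)
Total: 1 + 1 = 2.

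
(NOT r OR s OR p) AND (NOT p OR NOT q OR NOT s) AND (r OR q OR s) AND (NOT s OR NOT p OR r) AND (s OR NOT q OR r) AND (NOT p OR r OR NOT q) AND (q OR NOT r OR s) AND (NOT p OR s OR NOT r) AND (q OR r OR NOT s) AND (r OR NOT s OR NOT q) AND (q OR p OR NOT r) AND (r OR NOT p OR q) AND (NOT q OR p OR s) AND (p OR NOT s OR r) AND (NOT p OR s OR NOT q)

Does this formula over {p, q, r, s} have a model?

Satisfiable

Case r = true:
Case s = true:
Case p = false:
Unit clause (q) forces q = true.
All clauses are satisfied.
A satisfying assignment: p=false, q=true, r=true, s=true.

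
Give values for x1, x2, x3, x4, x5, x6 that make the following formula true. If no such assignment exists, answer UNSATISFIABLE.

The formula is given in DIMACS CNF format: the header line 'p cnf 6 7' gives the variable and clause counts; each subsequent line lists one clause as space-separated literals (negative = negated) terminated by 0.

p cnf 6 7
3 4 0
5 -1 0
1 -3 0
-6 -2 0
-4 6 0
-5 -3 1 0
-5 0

x1 ↦ False; x2 ↦ False; x3 ↦ False; x4 ↦ True; x5 ↦ False; x6 ↦ True

(¬x5) alone gives x5 = False.
(¬x1) alone gives x1 = False.
(¬x3) alone gives x3 = False.
(x4) alone gives x4 = True.
(x6) alone gives x6 = True.
(¬x2) alone gives x2 = False.
Every clause now holds.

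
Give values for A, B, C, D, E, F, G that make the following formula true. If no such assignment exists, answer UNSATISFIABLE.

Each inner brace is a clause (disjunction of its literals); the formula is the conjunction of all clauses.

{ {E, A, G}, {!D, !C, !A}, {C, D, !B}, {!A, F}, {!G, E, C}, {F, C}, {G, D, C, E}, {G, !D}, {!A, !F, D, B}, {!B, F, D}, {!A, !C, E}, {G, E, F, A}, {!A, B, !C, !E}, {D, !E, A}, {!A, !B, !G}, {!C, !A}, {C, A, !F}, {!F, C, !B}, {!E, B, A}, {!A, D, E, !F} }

Try A = true.
The clause (F) is unit, so F = true.
The clause (!C) is unit, so C = false.
The clause (!B) is unit, so B = false.
The clause (D) is unit, so D = true.
The clause (G) is unit, so G = true.
The clause (E) is unit, so E = true.
This assignment satisfies each clause.

A: true, B: false, C: false, D: true, E: true, F: true, G: true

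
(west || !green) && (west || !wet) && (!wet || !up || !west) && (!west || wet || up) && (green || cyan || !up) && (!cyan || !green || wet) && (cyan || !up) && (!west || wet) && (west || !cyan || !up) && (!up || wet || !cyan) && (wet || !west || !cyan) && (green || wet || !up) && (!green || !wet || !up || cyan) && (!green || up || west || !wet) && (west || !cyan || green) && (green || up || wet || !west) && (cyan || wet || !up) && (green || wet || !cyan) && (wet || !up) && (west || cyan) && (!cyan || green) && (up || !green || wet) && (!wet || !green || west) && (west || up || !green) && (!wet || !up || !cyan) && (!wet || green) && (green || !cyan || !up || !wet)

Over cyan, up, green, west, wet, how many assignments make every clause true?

There are 2^5 = 32 truth assignments over (cyan, up, green, west, wet).
Split on cyan. With cyan = true, the clauses containing cyan are satisfied and !cyan drops from the rest; 1 of the 2^4 = 16 assignments to the other variables satisfy what remains.
With cyan = false, by the same count on the reduced clause set, 1 assignment works.
(One model: cyan=F, up=F, green=T, west=T, wet=T.)
Total: 1 + 1 = 2.

2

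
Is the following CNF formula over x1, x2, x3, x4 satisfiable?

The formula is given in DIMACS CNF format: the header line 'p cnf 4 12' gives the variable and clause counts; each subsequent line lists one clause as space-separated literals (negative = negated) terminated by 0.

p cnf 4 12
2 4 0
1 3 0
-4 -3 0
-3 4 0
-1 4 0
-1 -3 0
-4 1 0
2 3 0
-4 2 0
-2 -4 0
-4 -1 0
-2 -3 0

Unsatisfiable

Suppose x2 = True.
The clause (¬x4) is unit, so x4 = False.
The clause (¬x3) is unit, so x3 = False.
The clause (x1) is unit, so x1 = True.
Now (¬x1) is unsatisfied and unit — conflict.
That branch fails; take x2 = False instead.
The clause (x4) is unit, so x4 = True.
Now (¬x4) is unsatisfied and unit — conflict.
Neither x2 = True nor x2 = False works.
No assignment satisfies every clause.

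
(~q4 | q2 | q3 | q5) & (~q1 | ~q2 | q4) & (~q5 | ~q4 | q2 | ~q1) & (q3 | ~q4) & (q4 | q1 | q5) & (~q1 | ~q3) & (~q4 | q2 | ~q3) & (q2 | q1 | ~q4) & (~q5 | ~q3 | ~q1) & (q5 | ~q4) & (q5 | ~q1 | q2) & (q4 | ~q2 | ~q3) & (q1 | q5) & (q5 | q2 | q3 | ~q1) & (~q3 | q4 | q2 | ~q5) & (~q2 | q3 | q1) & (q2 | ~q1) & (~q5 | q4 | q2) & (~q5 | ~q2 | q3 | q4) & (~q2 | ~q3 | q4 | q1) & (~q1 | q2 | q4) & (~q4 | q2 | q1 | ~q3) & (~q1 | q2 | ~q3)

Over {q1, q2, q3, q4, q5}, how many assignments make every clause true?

There are 2^5 = 32 truth assignments over (q1, q2, q3, q4, q5).
Split on q5. With q5 = 1, the clauses containing q5 are satisfied and ~q5 drops from the rest; 1 of the 2^4 = 16 assignments to the other variables satisfy what remains.
With q5 = 0, by the same count on the reduced clause set, 0 assignments work.
(One model: q1=F, q2=T, q3=T, q4=T, q5=T.)
Total: 1 + 0 = 1.

1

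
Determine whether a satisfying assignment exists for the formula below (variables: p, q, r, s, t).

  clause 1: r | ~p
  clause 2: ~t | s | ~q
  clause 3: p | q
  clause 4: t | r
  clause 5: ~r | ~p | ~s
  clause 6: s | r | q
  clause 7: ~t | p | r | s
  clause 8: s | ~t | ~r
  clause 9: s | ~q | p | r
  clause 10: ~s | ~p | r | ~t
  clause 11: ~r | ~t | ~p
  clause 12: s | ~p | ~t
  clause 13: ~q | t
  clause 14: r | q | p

Suppose r = 1.
Suppose p = 0.
Unit clause (q) forces q = 1.
Unit clause (t) forces t = 1.
Unit clause (s) forces s = 1.
All clauses are satisfied.
A satisfying assignment: p ↦ 0, q ↦ 1, r ↦ 1, s ↦ 1, t ↦ 1.

Yes, satisfiable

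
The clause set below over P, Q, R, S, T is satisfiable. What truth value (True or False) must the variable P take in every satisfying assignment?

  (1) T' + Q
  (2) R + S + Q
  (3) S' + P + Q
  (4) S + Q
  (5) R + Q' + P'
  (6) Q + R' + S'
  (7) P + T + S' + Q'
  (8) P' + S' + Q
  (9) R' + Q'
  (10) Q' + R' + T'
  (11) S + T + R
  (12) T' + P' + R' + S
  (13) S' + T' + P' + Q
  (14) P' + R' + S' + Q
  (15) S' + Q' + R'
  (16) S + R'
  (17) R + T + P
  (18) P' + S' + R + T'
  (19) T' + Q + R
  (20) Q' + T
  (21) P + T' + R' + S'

Suppose P = 1.
Case T = 0:
(Q') alone gives Q = 0.
(S) alone gives S = 1.
That conflicts with the unit clause (S').
Undo T and try T = 1.
(Q) alone gives Q = 1.
(R) alone gives R = 1.
That conflicts with the unit clause (R').
Both values of T lead to a conflict.
So every satisfying assignment has P = False.

False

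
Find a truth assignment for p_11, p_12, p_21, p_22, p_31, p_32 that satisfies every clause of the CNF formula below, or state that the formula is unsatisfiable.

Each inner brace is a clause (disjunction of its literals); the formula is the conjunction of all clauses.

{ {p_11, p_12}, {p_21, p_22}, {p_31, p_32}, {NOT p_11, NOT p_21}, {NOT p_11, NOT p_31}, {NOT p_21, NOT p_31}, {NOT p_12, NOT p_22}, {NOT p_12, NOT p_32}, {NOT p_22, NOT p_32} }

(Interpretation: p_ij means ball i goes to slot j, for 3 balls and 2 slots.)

Case p_11 = true:
(NOT p_21) alone gives p_21 = false.
(p_22) alone gives p_22 = true.
(NOT p_31) alone gives p_31 = false.
(p_32) alone gives p_32 = true.
That conflicts with the unit clause (NOT p_32).
That branch fails; take p_11 = false instead.
(p_12) alone gives p_12 = true.
(NOT p_22) alone gives p_22 = false.
(p_21) alone gives p_21 = true.
(NOT p_31) alone gives p_31 = false.
(p_32) alone gives p_32 = true.
That conflicts with the unit clause (NOT p_32).
Both values of p_11 lead to a conflict.

UNSATISFIABLE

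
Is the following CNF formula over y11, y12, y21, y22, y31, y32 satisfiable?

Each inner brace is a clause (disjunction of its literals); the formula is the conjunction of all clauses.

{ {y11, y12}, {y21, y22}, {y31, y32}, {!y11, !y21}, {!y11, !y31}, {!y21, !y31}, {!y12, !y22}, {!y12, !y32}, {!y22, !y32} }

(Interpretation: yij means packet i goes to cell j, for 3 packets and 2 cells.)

No

Suppose y11 = true.
(!y21) alone gives y21 = false.
(y22) alone gives y22 = true.
(!y31) alone gives y31 = false.
(y32) alone gives y32 = true.
But (!y32) is also a unit clause — contradiction.
Undo y11 and try y11 = false.
(y12) alone gives y12 = true.
(!y22) alone gives y22 = false.
(y21) alone gives y21 = true.
(!y31) alone gives y31 = false.
(y32) alone gives y32 = true.
But (!y32) is also a unit clause — contradiction.
Either choice for y11 ends in contradiction.
No assignment satisfies every clause.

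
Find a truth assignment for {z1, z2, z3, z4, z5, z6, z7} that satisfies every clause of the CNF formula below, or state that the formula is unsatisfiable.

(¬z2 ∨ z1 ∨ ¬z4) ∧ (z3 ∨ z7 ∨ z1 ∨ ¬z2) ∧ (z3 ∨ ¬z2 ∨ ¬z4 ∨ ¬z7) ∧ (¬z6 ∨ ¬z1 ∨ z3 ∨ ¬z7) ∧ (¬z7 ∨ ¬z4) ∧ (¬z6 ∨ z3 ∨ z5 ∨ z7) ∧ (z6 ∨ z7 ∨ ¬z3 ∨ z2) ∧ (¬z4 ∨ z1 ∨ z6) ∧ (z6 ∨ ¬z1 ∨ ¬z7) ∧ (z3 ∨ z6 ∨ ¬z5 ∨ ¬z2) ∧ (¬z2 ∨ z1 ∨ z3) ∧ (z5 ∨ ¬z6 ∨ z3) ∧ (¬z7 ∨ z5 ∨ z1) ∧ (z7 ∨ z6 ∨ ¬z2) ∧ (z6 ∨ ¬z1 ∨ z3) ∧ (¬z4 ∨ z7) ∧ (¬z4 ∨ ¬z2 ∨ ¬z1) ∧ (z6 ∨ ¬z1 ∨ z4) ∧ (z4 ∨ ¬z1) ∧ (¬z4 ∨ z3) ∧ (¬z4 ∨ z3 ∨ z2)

Try z7 = False.
The clause (¬z4) is unit, so z4 = False.
The clause (¬z1) is unit, so z1 = False.
Try z3 = True.
Try z6 = True.
No clause remains; z2, z5 are free.

z1 ↦ False,  z2 ↦ True,  z3 ↦ True,  z4 ↦ False,  z5 ↦ False,  z6 ↦ True,  z7 ↦ False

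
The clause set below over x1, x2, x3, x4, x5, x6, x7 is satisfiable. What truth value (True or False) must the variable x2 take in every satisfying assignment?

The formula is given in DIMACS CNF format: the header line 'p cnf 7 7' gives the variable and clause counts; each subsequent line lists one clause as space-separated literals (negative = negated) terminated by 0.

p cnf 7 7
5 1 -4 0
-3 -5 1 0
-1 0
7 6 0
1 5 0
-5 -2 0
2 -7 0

False

Suppose x2 = True.
Unit clause (¬x1) forces x1 = False.
Unit clause (x5) forces x5 = True.
But (¬x5) is also a unit clause — contradiction.
So every satisfying assignment has x2 = False.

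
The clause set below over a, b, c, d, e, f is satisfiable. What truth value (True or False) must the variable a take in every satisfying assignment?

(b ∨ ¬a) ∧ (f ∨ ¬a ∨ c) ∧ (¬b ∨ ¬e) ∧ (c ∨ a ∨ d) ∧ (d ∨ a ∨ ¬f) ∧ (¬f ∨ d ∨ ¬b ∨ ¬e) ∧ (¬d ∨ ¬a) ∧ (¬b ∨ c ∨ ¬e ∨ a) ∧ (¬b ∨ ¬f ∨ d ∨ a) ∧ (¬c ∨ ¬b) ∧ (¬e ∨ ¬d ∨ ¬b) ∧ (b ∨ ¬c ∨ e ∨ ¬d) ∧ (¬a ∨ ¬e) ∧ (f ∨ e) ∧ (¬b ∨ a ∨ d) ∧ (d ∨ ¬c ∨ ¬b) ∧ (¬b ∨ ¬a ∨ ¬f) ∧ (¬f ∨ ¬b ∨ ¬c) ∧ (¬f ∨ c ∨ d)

False

Suppose a = True.
The clause (b) is unit, so b = True.
The clause (¬e) is unit, so e = False.
The clause (¬d) is unit, so d = False.
The clause (¬c) is unit, so c = False.
The clause (f) is unit, so f = True.
But (¬f) is also a unit clause — contradiction.
So every satisfying assignment has a = False.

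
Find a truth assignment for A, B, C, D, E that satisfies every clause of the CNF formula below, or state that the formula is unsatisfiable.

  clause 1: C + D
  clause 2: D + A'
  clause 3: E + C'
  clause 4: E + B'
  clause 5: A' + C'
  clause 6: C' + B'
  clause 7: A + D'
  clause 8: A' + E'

A ↦ 0,  B ↦ 0,  C ↦ 1,  D ↦ 0,  E ↦ 1

Suppose C = 1.
(E) alone gives E = 1.
(A') alone gives A = 0.
(B') alone gives B = 0.
(D') alone gives D = 0.
Every clause now holds.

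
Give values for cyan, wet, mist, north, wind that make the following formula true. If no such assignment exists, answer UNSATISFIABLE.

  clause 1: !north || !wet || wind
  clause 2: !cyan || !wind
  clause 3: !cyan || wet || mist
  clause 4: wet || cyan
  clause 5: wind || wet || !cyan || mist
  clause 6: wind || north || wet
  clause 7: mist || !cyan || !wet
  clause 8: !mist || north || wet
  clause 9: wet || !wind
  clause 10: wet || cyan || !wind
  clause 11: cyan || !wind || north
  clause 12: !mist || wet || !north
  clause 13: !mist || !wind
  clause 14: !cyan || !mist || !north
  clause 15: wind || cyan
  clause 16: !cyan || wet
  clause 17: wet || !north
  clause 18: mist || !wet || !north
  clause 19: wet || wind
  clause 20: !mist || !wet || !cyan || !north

Suppose cyan = true.
Unit clause (!wind) forces wind = false.
Unit clause (wet) forces wet = true.
Unit clause (!north) forces north = false.
Unit clause (mist) forces mist = true.
All clauses are satisfied.

cyan=true, wet=true, mist=true, north=false, wind=false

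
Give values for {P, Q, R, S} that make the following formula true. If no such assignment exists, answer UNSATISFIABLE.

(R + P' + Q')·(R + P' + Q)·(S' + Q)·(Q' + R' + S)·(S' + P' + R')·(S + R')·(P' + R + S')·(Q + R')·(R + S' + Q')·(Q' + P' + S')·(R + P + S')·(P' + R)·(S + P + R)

P=0; Q=1; R=1; S=1

Case S = 1:
The clause (Q) is unit, so Q = 1.
The clause (R) is unit, so R = 1.
The clause (P') is unit, so P = 0.
All clauses are satisfied.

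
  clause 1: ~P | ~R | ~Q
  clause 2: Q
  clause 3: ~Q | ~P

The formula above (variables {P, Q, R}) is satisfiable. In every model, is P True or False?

False

Suppose P = 1.
The clause (Q) is unit, so Q = 1.
Now (~Q) is unsatisfied and unit — conflict.
So every satisfying assignment has P = False.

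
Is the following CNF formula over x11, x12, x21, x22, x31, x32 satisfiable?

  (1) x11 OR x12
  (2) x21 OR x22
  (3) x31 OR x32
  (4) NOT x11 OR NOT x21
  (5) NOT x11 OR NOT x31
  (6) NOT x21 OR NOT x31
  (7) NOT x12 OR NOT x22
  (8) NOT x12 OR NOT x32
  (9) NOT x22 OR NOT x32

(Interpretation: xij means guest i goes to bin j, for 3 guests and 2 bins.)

Branch on x11: set x11 = true.
From the singleton clause (NOT x21), x21 = false.
From the singleton clause (x22), x22 = true.
From the singleton clause (NOT x31), x31 = false.
From the singleton clause (x32), x32 = true.
But (NOT x32) is also a unit clause — contradiction.
Backtrack on x11: now try x11 = false.
From the singleton clause (x12), x12 = true.
From the singleton clause (NOT x22), x22 = false.
From the singleton clause (x21), x21 = true.
From the singleton clause (NOT x31), x31 = false.
From the singleton clause (x32), x32 = true.
But (NOT x32) is also a unit clause — contradiction.
Either choice for x11 ends in contradiction.
No assignment satisfies every clause.

No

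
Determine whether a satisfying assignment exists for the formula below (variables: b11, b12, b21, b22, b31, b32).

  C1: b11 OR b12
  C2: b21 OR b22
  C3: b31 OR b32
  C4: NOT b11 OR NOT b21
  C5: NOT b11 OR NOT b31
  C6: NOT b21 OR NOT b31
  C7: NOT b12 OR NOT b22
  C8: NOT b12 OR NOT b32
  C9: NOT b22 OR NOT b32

No

Case b11 = true:
From the singleton clause (NOT b21), b21 = false.
From the singleton clause (b22), b22 = true.
From the singleton clause (NOT b31), b31 = false.
From the singleton clause (b32), b32 = true.
That conflicts with the unit clause (NOT b32).
Undo b11 and try b11 = false.
From the singleton clause (b12), b12 = true.
From the singleton clause (NOT b22), b22 = false.
From the singleton clause (b21), b21 = true.
From the singleton clause (NOT b31), b31 = false.
From the singleton clause (b32), b32 = true.
That conflicts with the unit clause (NOT b32).
Either choice for b11 ends in contradiction.
No assignment satisfies every clause.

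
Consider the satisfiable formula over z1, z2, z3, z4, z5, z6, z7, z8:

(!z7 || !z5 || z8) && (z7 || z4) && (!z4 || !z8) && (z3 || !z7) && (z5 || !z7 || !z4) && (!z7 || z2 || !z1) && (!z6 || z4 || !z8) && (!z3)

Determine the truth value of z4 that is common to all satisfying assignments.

Suppose z4 = false.
Unit clause (z7) forces z7 = true.
Unit clause (z3) forces z3 = true.
But (!z3) is also a unit clause — contradiction.
So every satisfying assignment has z4 = True.

True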